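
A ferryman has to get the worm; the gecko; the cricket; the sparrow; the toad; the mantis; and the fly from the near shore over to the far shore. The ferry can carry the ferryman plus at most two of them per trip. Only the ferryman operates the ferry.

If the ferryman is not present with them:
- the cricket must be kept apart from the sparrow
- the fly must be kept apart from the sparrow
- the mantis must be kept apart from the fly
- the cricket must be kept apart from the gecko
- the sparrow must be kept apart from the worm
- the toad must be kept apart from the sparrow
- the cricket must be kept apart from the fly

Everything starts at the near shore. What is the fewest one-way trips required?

impossible

Whatever the first load, the items left behind include a forbidden pair without the ferryman. No opening move is safe, so no plan exists.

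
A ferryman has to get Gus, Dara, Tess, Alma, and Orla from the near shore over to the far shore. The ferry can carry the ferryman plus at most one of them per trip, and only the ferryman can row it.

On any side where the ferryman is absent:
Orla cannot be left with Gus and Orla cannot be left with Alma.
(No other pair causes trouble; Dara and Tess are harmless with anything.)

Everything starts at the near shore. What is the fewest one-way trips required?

11

Counting alone: the ferryman can take at most 1 across per trip to the far shore, so moving all 5 needs at least 5 loaded trips out, with a return between consecutive ones — at least 9 crossings.
The safety rule pushes this higher. Following every safe sequence of crossings, the most of the 5 that can be at the far shore as the ferry arrives there on crossing 9 is 4 — never all 5.
So no plan with fewer than 11 crossings exists, and this one achieves 11:
1. Ferryman goes to the far shore with Orla.
2. Ferryman goes back to the near shore alone.
3. Ferryman goes to the far shore with Gus.
4. Ferryman goes back to the near shore with Orla.
5. Ferryman goes to the far shore with Alma.
6. Ferryman goes back to the near shore alone.
7. Ferryman goes to the far shore with Dara.
8. Ferryman goes back to the near shore alone.
9. Ferryman goes to the far shore with Tess.
10. Ferryman goes back to the near shore alone.
11. Ferryman goes to the far shore with Orla.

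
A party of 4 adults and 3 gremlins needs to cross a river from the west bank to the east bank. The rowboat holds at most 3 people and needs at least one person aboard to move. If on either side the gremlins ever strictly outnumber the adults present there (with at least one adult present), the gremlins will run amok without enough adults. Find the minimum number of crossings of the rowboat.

5

Counting alone: each trip to the east bank takes at most 3 across and each return brings at least 1 back, so after t trips out (and t−1 returns) at most 3t − (t−1) of the 7 are across; that first reaches 7 at t = 3, so at least 5 crossings are needed.
The plan below uses exactly 5 crossings, so it is optimal:
1. 3 gremlins → the east bank.  (the west bank: 4A 0G; the east bank: 0A 3G)
2. 1 gremlin ← the west bank.  (the west bank: 4A 1G; the east bank: 0A 2G)
3. 3 adults → the east bank.  (the west bank: 1A 1G; the east bank: 3A 2G)
4. 1 adult ← the west bank.  (the west bank: 2A 1G; the east bank: 2A 2G)
5. 2 adults and 1 gremlin → the east bank.  (the west bank: 0A 0G; the east bank: 4A 3G)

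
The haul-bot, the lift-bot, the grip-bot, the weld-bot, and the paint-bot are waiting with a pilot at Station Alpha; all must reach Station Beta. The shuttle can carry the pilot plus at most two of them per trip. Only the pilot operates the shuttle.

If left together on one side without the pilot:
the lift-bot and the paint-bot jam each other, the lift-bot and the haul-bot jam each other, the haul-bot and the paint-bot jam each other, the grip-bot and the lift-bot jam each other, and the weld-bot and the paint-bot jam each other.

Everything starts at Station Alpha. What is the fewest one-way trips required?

7

Counting alone: the pilot can take at most 2 across per trip to Station Beta, so moving all 5 needs at least 3 loaded trips out, with a return between consecutive ones — at least 5 crossings.
The safety rule pushes this higher. Following every safe sequence of crossings, the most of the 5 that can be at Station Beta as the shuttle arrives there on crossing 5 is 4 — never all 5.
So no plan with fewer than 7 crossings exists, and this one achieves 7:
1. Pilot goes to Station Beta with the lift-bot and the paint-bot.
2. Pilot goes back to Station Alpha with the lift-bot.
3. Pilot goes to Station Beta with the grip-bot and the haul-bot.
4. Pilot goes back to Station Alpha with the haul-bot.
5. Pilot goes to Station Beta with the haul-bot and the weld-bot.
6. Pilot goes back to Station Alpha with the paint-bot.
7. Pilot goes to Station Beta with the lift-bot and the paint-bot.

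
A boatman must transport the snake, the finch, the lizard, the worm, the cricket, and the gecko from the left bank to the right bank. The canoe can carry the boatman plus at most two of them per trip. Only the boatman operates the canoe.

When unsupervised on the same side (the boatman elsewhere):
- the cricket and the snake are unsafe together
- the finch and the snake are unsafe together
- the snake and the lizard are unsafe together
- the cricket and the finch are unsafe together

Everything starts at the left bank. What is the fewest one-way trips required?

Counting alone: the boatman can take at most 2 across per trip to the right bank, so moving all 6 needs at least 3 loaded trips out, with a return between consecutive ones — at least 5 crossings.
The safety rule pushes this higher. Following every safe sequence of crossings, the most of the 6 that can be at the right bank as the canoe arrives there on crossings 5, 7 is 4, 5 respectively — never all 6.
So no plan with fewer than 9 crossings exists, and this one achieves 9:
1. Boatman goes to the right bank with the finch and the snake.  [the left bank: the cricket, the gecko, the lizard, the worm | the right bank: the finch, the snake]
2. Boatman goes back to the left bank with the snake.  [the left bank: the cricket, the gecko, the lizard, the snake, the worm | the right bank: the finch]
3. Boatman goes to the right bank with the lizard and the snake.  [the left bank: the cricket, the gecko, the worm | the right bank: the finch, the lizard, the snake]
4. Boatman goes back to the left bank with the snake.  [the left bank: the cricket, the gecko, the snake, the worm | the right bank: the finch, the lizard]
5. Boatman goes to the right bank with the snake and the worm.  [the left bank: the cricket, the gecko | the right bank: the finch, the lizard, the snake, the worm]
6. Boatman goes back to the left bank with the snake.  [the left bank: the cricket, the gecko, the snake | the right bank: the finch, the lizard, the worm]
7. Boatman goes to the right bank with the gecko and the snake.  [the left bank: the cricket | the right bank: the finch, the gecko, the lizard, the snake, the worm]
8. Boatman goes back to the left bank with the snake.  [the left bank: the cricket, the snake | the right bank: the finch, the gecko, the lizard, the worm]
9. Boatman goes to the right bank with the cricket and the snake.  [the left bank: — | the right bank: the cricket, the finch, the gecko, the lizard, the snake, the worm]

9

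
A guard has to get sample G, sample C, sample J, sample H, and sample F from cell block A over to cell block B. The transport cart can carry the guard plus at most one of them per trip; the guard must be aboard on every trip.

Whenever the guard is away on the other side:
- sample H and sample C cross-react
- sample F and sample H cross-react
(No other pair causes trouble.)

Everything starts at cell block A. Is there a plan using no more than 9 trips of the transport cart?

Counting alone: the guard can take at most 1 across per trip to cell block B, so moving all 5 needs at least 5 loaded trips out, with a return between consecutive ones — at least 9 crossings.
The safety rule pushes this higher. Following every safe sequence of crossings, the most of the 5 that can be at cell block B as the transport cart arrives there on crossing 9 is 4 — never all 5.
So the move cannot be finished within 9 crossings. (The shortest complete plan takes 11:)
1. Guard goes to cell block B with sample H.  [cell block A: sample C, sample F, sample G, sample J | cell block B: sample H]
2. Guard goes back to cell block A alone.  [cell block A: sample C, sample F, sample G, sample J | cell block B: sample H]
3. Guard goes to cell block B with sample G.  [cell block A: sample C, sample F, sample J | cell block B: sample G, sample H]
4. Guard goes back to cell block A alone.  [cell block A: sample C, sample F, sample J | cell block B: sample G, sample H]
5. Guard goes to cell block B with sample C.  [cell block A: sample F, sample J | cell block B: sample C, sample G, sample H]
6. Guard goes back to cell block A with sample H.  [cell block A: sample F, sample H, sample J | cell block B: sample C, sample G]
7. Guard goes to cell block B with sample F.  [cell block A: sample H, sample J | cell block B: sample C, sample F, sample G]
8. Guard goes back to cell block A alone.  [cell block A: sample H, sample J | cell block B: sample C, sample F, sample G]
9. Guard goes to cell block B with sample J.  [cell block A: sample H | cell block B: sample C, sample F, sample G, sample J]
10. Guard goes back to cell block A alone.  [cell block A: sample H | cell block B: sample C, sample F, sample G, sample J]
11. Guard goes to cell block B with sample H.  [cell block A: — | cell block B: sample C, sample F, sample G, sample H, sample J]

No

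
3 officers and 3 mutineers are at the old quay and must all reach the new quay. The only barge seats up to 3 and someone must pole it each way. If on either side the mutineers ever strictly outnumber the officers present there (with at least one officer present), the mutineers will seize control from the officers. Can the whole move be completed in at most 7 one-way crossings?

Yes

Yes — this plan uses 5 crossings (≤ 7):
1. 2 mutineers → the new quay.  (the old quay: 3O 1M; the new quay: 0O 2M)
2. 1 mutineer ← the old quay.  (the old quay: 3O 2M; the new quay: 0O 1M)
3. 3 officers → the new quay.  (the old quay: 0O 2M; the new quay: 3O 1M)
4. 1 mutineer ← the old quay.  (the old quay: 0O 3M; the new quay: 3O 0M)
5. 3 mutineers → the new quay.  (the old quay: 0O 0M; the new quay: 3O 3M)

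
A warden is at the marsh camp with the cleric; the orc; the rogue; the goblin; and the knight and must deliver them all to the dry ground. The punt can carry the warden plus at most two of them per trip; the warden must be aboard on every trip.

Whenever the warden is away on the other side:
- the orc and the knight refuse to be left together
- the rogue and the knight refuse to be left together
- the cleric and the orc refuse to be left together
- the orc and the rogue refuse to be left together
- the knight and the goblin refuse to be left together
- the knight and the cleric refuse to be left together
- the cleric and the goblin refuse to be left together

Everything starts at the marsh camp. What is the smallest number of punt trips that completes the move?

impossible

Whatever the first load, the items left behind include a forbidden pair without the warden. No opening move is safe, so no plan exists.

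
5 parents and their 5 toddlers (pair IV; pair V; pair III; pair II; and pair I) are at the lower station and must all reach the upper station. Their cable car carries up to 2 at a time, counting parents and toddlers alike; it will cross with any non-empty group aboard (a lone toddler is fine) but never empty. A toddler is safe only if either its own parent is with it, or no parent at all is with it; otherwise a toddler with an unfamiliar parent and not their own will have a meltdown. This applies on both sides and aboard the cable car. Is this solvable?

No

Following every safe sequence of crossings from the start, the most of the 10 that can be at the upper station as the cable car arrives there on crossings 1, 3, 5, 7 is 2, 3, 4, 5 respectively; the best ever achieved is 5 of 10.
From crossing 9 on, no configuration arises that was not already reachable earlier: only 82 distinct safe configurations (who is on which side, and where the cable car is) can ever be reached, none of them has everyone across, and every continuation just revisits them. So no valid plan exists.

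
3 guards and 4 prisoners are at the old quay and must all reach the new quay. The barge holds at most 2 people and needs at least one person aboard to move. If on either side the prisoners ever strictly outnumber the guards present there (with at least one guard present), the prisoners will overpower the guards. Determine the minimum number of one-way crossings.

impossible

The prisoners already outnumber the guards at the old quay before anyone moves, so the starting position itself is disallowed.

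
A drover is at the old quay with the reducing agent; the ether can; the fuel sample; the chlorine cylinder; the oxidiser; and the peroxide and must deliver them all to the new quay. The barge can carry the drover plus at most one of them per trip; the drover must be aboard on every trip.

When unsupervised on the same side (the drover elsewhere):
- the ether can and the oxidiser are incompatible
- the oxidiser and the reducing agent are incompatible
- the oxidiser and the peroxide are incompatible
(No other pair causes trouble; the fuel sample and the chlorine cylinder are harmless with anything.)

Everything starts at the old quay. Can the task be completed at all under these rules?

Following every safe sequence of crossings from the start, the most of the 6 that can be at the new quay as the barge arrives there on crossings 1, 3, 5, 7 is 1, 2, 3, 4 respectively; the best ever achieved is 4 of 6.
From crossing 9 on, no configuration arises that was not already reachable earlier: only 36 distinct safe configurations (who is on which side, and where the barge is) can ever be reached, none of them has everyone across, and every continuation just revisits them. So no valid plan exists.

No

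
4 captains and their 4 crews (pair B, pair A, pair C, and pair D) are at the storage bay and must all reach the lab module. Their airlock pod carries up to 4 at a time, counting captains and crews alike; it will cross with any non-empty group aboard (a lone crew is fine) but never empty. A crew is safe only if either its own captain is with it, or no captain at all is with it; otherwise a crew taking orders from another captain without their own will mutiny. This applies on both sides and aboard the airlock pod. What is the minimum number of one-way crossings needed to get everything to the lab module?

Counting alone: each trip to the lab module takes at most 4 across and each return brings at least 1 back, so after t trips out (and t−1 returns) at most 4t − (t−1) of the 8 are across; that first reaches 8 at t = 3, so at least 5 crossings are needed.
The plan below uses exactly 5 crossings, so it is optimal:
1. captain B and crew B cross → the lab module.
2. captain B crosses ← the storage bay.
3. captain A, captain B, captain C, and captain D cross → the lab module.
4. crew B crosses ← the storage bay.
5. crew A, crew B, crew C, and crew D cross → the lab module.

5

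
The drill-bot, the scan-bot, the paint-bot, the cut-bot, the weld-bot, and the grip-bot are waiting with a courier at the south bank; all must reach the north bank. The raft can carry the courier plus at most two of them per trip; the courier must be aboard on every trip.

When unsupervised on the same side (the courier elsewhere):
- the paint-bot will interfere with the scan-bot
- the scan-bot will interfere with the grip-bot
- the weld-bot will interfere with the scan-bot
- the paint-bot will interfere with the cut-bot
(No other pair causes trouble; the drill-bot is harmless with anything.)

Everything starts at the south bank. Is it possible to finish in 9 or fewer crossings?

Yes

Yes — this plan uses 7 crossings (≤ 9):
1. Courier goes to the north bank with the paint-bot and the scan-bot.  [the south bank: the cut-bot, the drill-bot, the grip-bot, the weld-bot | the north bank: the paint-bot, the scan-bot]
2. Courier goes back to the south bank with the scan-bot.  [the south bank: the cut-bot, the drill-bot, the grip-bot, the scan-bot, the weld-bot | the north bank: the paint-bot]
3. Courier goes to the north bank with the drill-bot and the scan-bot.  [the south bank: the cut-bot, the grip-bot, the weld-bot | the north bank: the drill-bot, the paint-bot, the scan-bot]
4. Courier goes back to the south bank with the scan-bot.  [the south bank: the cut-bot, the grip-bot, the scan-bot, the weld-bot | the north bank: the drill-bot, the paint-bot]
5. Courier goes to the north bank with the grip-bot and the weld-bot.  [the south bank: the cut-bot, the scan-bot | the north bank: the drill-bot, the grip-bot, the paint-bot, the weld-bot]
6. Courier goes back to the south bank alone.  [the south bank: the cut-bot, the scan-bot | the north bank: the drill-bot, the grip-bot, the paint-bot, the weld-bot]
7. Courier goes to the north bank with the cut-bot and the scan-bot.  [the south bank: — | the north bank: the cut-bot, the drill-bot, the grip-bot, the paint-bot, the scan-bot, the weld-bot]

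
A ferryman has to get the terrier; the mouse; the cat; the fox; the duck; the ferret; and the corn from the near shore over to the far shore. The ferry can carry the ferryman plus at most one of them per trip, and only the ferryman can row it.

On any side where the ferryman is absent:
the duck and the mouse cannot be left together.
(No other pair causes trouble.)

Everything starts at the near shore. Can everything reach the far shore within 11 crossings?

Counting alone: the ferryman can take at most 1 across per trip to the far shore, so moving all 7 needs at least 7 loaded trips out, with a return between consecutive ones — at least 13 crossings.
Since 11 < 13, 11 crossings cannot be enough. (The shortest complete plan in fact takes 13:)
1. Ferryman goes to the far shore with the mouse.  [the near shore: the cat, the corn, the duck, the ferret, the fox, the terrier | the far shore: the mouse]
2. Ferryman goes back to the near shore alone.  [the near shore: the cat, the corn, the duck, the ferret, the fox, the terrier | the far shore: the mouse]
3. Ferryman goes to the far shore with the terrier.  [the near shore: the cat, the corn, the duck, the ferret, the fox | the far shore: the mouse, the terrier]
4. Ferryman goes back to the near shore alone.  [the near shore: the cat, the corn, the duck, the ferret, the fox | the far shore: the mouse, the terrier]
5. Ferryman goes to the far shore with the cat.  [the near shore: the corn, the duck, the ferret, the fox | the far shore: the cat, the mouse, the terrier]
6. Ferryman goes back to the near shore alone.  [the near shore: the corn, the duck, the ferret, the fox | the far shore: the cat, the mouse, the terrier]
7. Ferryman goes to the far shore with the fox.  [the near shore: the corn, the duck, the ferret | the far shore: the cat, the fox, the mouse, the terrier]
8. Ferryman goes back to the near shore alone.  [the near shore: the corn, the duck, the ferret | the far shore: the cat, the fox, the mouse, the terrier]
9. Ferryman goes to the far shore with the ferret.  [the near shore: the corn, the duck | the far shore: the cat, the ferret, the fox, the mouse, the terrier]
10. Ferryman goes back to the near shore alone.  [the near shore: the corn, the duck | the far shore: the cat, the ferret, the fox, the mouse, the terrier]
11. Ferryman goes to the far shore with the corn.  [the near shore: the duck | the far shore: the cat, the corn, the ferret, the fox, the mouse, the terrier]
12. Ferryman goes back to the near shore alone.  [the near shore: the duck | the far shore: the cat, the corn, the ferret, the fox, the mouse, the terrier]
13. Ferryman goes to the far shore with the duck.  [the near shore: — | the far shore: the cat, the corn, the duck, the ferret, the fox, the mouse, the terrier]

No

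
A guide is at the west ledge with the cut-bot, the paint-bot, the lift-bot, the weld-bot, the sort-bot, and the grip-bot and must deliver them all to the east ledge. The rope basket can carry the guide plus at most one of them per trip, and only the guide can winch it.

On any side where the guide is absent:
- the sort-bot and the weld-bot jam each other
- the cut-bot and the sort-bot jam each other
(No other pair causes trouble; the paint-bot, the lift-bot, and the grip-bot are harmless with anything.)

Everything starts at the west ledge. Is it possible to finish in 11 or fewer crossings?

No

Counting alone: the guide can take at most 1 across per trip to the east ledge, so moving all 6 needs at least 6 loaded trips out, with a return between consecutive ones — at least 11 crossings.
The safety rule pushes this higher. Following every safe sequence of crossings, the most of the 6 that can be at the east ledge as the rope basket arrives there on crossing 11 is 5 — never all 6.
So the move cannot be finished within 11 crossings. (The shortest complete plan takes 13:)
1. Guide goes to the east ledge with the sort-bot.
2. Guide goes back to the west ledge alone.
3. Guide goes to the east ledge with the cut-bot.
4. Guide goes back to the west ledge with the sort-bot.
5. Guide goes to the east ledge with the weld-bot.
6. Guide goes back to the west ledge alone.
7. Guide goes to the east ledge with the paint-bot.
8. Guide goes back to the west ledge alone.
9. Guide goes to the east ledge with the lift-bot.
10. Guide goes back to the west ledge alone.
11. Guide goes to the east ledge with the grip-bot.
12. Guide goes back to the west ledge alone.
13. Guide goes to the east ledge with the sort-bot.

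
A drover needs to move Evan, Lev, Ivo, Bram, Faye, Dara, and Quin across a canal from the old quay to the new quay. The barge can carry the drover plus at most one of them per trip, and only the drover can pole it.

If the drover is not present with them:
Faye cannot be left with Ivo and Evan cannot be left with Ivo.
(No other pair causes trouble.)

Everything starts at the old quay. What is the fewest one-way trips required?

Counting alone: the drover can take at most 1 across per trip to the new quay, so moving all 7 needs at least 7 loaded trips out, with a return between consecutive ones — at least 13 crossings.
The safety rule pushes this higher. Following every safe sequence of crossings, the most of the 7 that can be at the new quay as the barge arrives there on crossing 13 is 6 — never all 7.
So no plan with fewer than 15 crossings exists, and this one achieves 15:
1. Drover goes to the new quay with Ivo.  [the old quay: Bram, Dara, Evan, Faye, Lev, Quin | the new quay: Ivo]
2. Drover goes back to the old quay alone.  [the old quay: Bram, Dara, Evan, Faye, Lev, Quin | the new quay: Ivo]
3. Drover goes to the new quay with Evan.  [the old quay: Bram, Dara, Faye, Lev, Quin | the new quay: Evan, Ivo]
4. Drover goes back to the old quay with Ivo.  [the old quay: Bram, Dara, Faye, Ivo, Lev, Quin | the new quay: Evan]
5. Drover goes to the new quay with Faye.  [the old quay: Bram, Dara, Ivo, Lev, Quin | the new quay: Evan, Faye]
6. Drover goes back to the old quay alone.  [the old quay: Bram, Dara, Ivo, Lev, Quin | the new quay: Evan, Faye]
7. Drover goes to the new quay with Lev.  [the old quay: Bram, Dara, Ivo, Quin | the new quay: Evan, Faye, Lev]
8. Drover goes back to the old quay alone.  [the old quay: Bram, Dara, Ivo, Quin | the new quay: Evan, Faye, Lev]
9. Drover goes to the new quay with Bram.  [the old quay: Dara, Ivo, Quin | the new quay: Bram, Evan, Faye, Lev]
10. Drover goes back to the old quay alone.  [the old quay: Dara, Ivo, Quin | the new quay: Bram, Evan, Faye, Lev]
11. Drover goes to the new quay with Dara.  [the old quay: Ivo, Quin | the new quay: Bram, Dara, Evan, Faye, Lev]
12. Drover goes back to the old quay alone.  [the old quay: Ivo, Quin | the new quay: Bram, Dara, Evan, Faye, Lev]
13. Drover goes to the new quay with Quin.  [the old quay: Ivo | the new quay: Bram, Dara, Evan, Faye, Lev, Quin]
14. Drover goes back to the old quay alone.  [the old quay: Ivo | the new quay: Bram, Dara, Evan, Faye, Lev, Quin]
15. Drover goes to the new quay with Ivo.  [the old quay: — | the new quay: Bram, Dara, Evan, Faye, Ivo, Lev, Quin]

15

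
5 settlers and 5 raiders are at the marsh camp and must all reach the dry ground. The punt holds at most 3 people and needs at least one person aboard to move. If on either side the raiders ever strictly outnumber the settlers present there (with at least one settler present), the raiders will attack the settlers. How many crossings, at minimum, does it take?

Counting alone: each trip to the dry ground takes at most 3 across and each return brings at least 1 back, so after t trips out (and t−1 returns) at most 3t − (t−1) of the 10 are across; that first reaches 10 at t = 5, so at least 9 crossings are needed.
The safety rule pushes this higher. Following every safe sequence of crossings, the most of the 10 that can be at the dry ground as the punt arrives there on crossing 9 is 9 — never all 10.
So no plan with fewer than 11 crossings exists, and this one achieves 11:
1. 2 raiders → the dry ground.  (the marsh camp: 5S 3R; the dry ground: 0S 2R)
2. 1 raider ← the marsh camp.  (the marsh camp: 5S 4R; the dry ground: 0S 1R)
3. 3 raiders → the dry ground.  (the marsh camp: 5S 1R; the dry ground: 0S 4R)
4. 1 raider ← the marsh camp.  (the marsh camp: 5S 2R; the dry ground: 0S 3R)
5. 3 settlers → the dry ground.  (the marsh camp: 2S 2R; the dry ground: 3S 3R)
6. 1 settler and 1 raider ← the marsh camp.  (the marsh camp: 3S 3R; the dry ground: 2S 2R)
7. 3 settlers → the dry ground.  (the marsh camp: 0S 3R; the dry ground: 5S 2R)
8. 1 raider ← the marsh camp.  (the marsh camp: 0S 4R; the dry ground: 5S 1R)
9. 2 raiders → the dry ground.  (the marsh camp: 0S 2R; the dry ground: 5S 3R)
10. 1 raider ← the marsh camp.  (the marsh camp: 0S 3R; the dry ground: 5S 2R)
11. 3 raiders → the dry ground.  (the marsh camp: 0S 0R; the dry ground: 5S 5R)

11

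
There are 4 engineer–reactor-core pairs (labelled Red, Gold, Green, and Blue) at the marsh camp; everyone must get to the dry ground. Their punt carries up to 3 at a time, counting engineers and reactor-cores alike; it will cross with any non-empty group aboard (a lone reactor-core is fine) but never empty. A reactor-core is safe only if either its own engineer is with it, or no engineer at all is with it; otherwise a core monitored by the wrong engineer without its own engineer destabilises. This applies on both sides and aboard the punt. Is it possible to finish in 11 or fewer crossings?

Yes

Yes — this plan uses 9 crossings (≤ 11):
1. engineer Red and reactor-core Red cross → the dry ground.
2. engineer Red crosses ← the marsh camp.
3. engineer Gold, engineer Red, and reactor-core Gold cross → the dry ground.
4. engineer Red and reactor-core Red cross ← the marsh camp.
5. engineer Blue, engineer Green, and engineer Red cross → the dry ground.
6. reactor-core Gold crosses ← the marsh camp.
7. reactor-core Gold and reactor-core Red cross → the dry ground.
8. reactor-core Red crosses ← the marsh camp.
9. reactor-core Blue, reactor-core Green, and reactor-core Red cross → the dry ground.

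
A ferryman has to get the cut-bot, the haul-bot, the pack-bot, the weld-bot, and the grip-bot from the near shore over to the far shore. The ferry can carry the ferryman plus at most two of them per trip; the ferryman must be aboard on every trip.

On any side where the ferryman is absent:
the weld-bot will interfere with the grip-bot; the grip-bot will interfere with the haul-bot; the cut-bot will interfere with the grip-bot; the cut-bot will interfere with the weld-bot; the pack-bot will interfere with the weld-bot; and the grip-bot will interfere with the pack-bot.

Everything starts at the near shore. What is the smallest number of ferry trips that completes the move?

Counting alone: the ferryman can take at most 2 across per trip to the far shore, so moving all 5 needs at least 3 loaded trips out, with a return between consecutive ones — at least 5 crossings.
The safety rule pushes this higher. Following every safe sequence of crossings, the most of the 5 that can be at the far shore as the ferry arrives there on crossing 5 is 4 — never all 5.
So no plan with fewer than 7 crossings exists, and this one achieves 7:
1. Ferryman goes to the far shore with the grip-bot and the weld-bot.  [the near shore: the cut-bot, the haul-bot, the pack-bot | the far shore: the grip-bot, the weld-bot]
2. Ferryman goes back to the near shore with the weld-bot.  [the near shore: the cut-bot, the haul-bot, the pack-bot, the weld-bot | the far shore: the grip-bot]
3. Ferryman goes to the far shore with the cut-bot and the pack-bot.  [the near shore: the haul-bot, the weld-bot | the far shore: the cut-bot, the grip-bot, the pack-bot]
4. Ferryman goes back to the near shore with the grip-bot.  [the near shore: the grip-bot, the haul-bot, the weld-bot | the far shore: the cut-bot, the pack-bot]
5. Ferryman goes to the far shore with the haul-bot and the weld-bot.  [the near shore: the grip-bot | the far shore: the cut-bot, the haul-bot, the pack-bot, the weld-bot]
6. Ferryman goes back to the near shore with the weld-bot.  [the near shore: the grip-bot, the weld-bot | the far shore: the cut-bot, the haul-bot, the pack-bot]
7. Ferryman goes to the far shore with the grip-bot and the weld-bot.  [the near shore: — | the far shore: the cut-bot, the grip-bot, the haul-bot, the pack-bot, the weld-bot]

7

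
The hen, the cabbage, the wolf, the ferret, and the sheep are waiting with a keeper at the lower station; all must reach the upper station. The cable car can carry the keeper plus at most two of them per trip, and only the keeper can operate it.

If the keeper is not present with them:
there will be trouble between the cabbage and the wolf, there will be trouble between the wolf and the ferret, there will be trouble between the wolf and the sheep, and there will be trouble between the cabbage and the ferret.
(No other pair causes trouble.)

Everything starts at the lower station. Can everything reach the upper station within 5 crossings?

Counting alone: the keeper can take at most 2 across per trip to the upper station, so moving all 5 needs at least 3 loaded trips out, with a return between consecutive ones — at least 5 crossings.
The safety rule pushes this higher. Following every safe sequence of crossings, the most of the 5 that can be at the upper station as the cable car arrives there on crossing 5 is 4 — never all 5.
So the move cannot be finished within 5 crossings. (The shortest complete plan takes 7:)
1. Keeper goes to the upper station with the cabbage and the wolf.
2. Keeper goes back to the lower station with the cabbage.
3. Keeper goes to the upper station with the cabbage and the hen.
4. Keeper goes back to the lower station with the cabbage.
5. Keeper goes to the upper station with the cabbage and the sheep.
6. Keeper goes back to the lower station with the wolf.
7. Keeper goes to the upper station with the ferret and the wolf.

No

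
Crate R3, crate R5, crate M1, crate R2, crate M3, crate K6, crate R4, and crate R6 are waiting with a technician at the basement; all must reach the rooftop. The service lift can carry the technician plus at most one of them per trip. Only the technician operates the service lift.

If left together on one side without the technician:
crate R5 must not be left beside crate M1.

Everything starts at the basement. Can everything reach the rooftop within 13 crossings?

Counting alone: the technician can take at most 1 across per trip to the rooftop, so moving all 8 needs at least 8 loaded trips out, with a return between consecutive ones — at least 15 crossings.
Since 13 < 15, 13 crossings cannot be enough. (The shortest complete plan in fact takes 15:)
1. Technician goes to the rooftop with crate R5.
2. Technician goes back to the basement alone.
3. Technician goes to the rooftop with crate R3.
4. Technician goes back to the basement alone.
5. Technician goes to the rooftop with crate R2.
6. Technician goes back to the basement alone.
7. Technician goes to the rooftop with crate M3.
8. Technician goes back to the basement alone.
9. Technician goes to the rooftop with crate K6.
10. Technician goes back to the basement alone.
11. Technician goes to the rooftop with crate R4.
12. Technician goes back to the basement alone.
13. Technician goes to the rooftop with crate R6.
14. Technician goes back to the basement alone.
15. Technician goes to the rooftop with crate M1.

No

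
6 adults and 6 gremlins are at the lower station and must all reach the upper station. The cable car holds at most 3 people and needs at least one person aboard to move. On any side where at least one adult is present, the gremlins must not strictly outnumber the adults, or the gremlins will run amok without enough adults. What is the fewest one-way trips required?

Following every safe sequence of crossings from the start, the most of the 12 that can be at the upper station as the cable car arrives there on crossings 1, 3, 5 is 3, 5, 6 respectively; the best ever achieved is 6 of 12.
From crossing 7 on, no configuration arises that was not already reachable earlier: only 17 distinct safe configurations (who is on which side, and where the cable car is) can ever be reached, none of them has everyone across, and every continuation just revisits them. They are: 0 adults + 0 gremlins across (cable car back at the start); 0 adults + 1 gremlin across (cable car there); 0 adults + 1 gremlin across (cable car back at the start); 0 adults + 2 gremlins across (cable car there); 0 adults + 2 gremlins across (cable car back at the start); 0 adults + 3 gremlins across (cable car there); 0 adults + 3 gremlins across (cable car back at the start); 0 adults + 4 gremlins across (cable car there); 0 adults + 4 gremlins across (cable car back at the start); 0 adults + 5 gremlins across (cable car there); 0 adults + 5 gremlins across (cable car back at the start); 0 adults + 6 gremlins across (cable car there); 1 adult + 1 gremlin across (cable car there); 1 adult + 1 gremlin across (cable car back at the start); 2 adults + 2 gremlins across (cable car there); 2 adults + 2 gremlins across (cable car back at the start); 3 adults + 3 gremlins across (cable car there). So no valid plan exists.

impossible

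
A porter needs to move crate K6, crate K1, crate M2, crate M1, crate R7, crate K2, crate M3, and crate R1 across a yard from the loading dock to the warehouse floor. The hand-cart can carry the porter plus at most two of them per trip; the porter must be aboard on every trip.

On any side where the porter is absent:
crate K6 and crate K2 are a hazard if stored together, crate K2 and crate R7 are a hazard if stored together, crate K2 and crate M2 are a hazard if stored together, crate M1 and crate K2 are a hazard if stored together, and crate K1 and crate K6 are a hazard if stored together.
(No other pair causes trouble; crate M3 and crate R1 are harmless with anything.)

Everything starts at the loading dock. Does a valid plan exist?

Yes

1. Porter goes to the warehouse floor with crate K2 and crate K6.
2. Porter goes back to the loading dock with crate K6.
3. Porter goes to the warehouse floor with crate K6 and crate M2.
4. Porter goes back to the loading dock with crate K2.
5. Porter goes to the warehouse floor with crate M1 and crate R7.
6. Porter goes back to the loading dock alone.
7. Porter goes to the warehouse floor with crate M3 and crate R1.
8. Porter goes back to the loading dock alone.
9. Porter goes to the warehouse floor with crate K1 and crate K2.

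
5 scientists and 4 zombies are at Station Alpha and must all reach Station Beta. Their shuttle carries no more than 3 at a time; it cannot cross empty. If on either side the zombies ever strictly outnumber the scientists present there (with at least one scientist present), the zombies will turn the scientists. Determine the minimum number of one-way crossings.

Counting alone: each trip to Station Beta takes at most 3 across and each return brings at least 1 back, so after t trips out (and t−1 returns) at most 3t − (t−1) of the 9 are across; that first reaches 9 at t = 4, so at least 7 crossings are needed.
The plan below uses exactly 7 crossings, so it is optimal:
1. 3 zombies → Station Beta.  (Station Alpha: 5S 1Z; Station Beta: 0S 3Z)
2. 1 zombie ← Station Alpha.  (Station Alpha: 5S 2Z; Station Beta: 0S 2Z)
3. 3 scientists → Station Beta.  (Station Alpha: 2S 2Z; Station Beta: 3S 2Z)
4. 1 scientist ← Station Alpha.  (Station Alpha: 3S 2Z; Station Beta: 2S 2Z)
5. 2 scientists and 1 zombie → Station Beta.  (Station Alpha: 1S 1Z; Station Beta: 4S 3Z)
6. 1 scientist ← Station Alpha.  (Station Alpha: 2S 1Z; Station Beta: 3S 3Z)
7. 2 scientists and 1 zombie → Station Beta.  (Station Alpha: 0S 0Z; Station Beta: 5S 4Z)

7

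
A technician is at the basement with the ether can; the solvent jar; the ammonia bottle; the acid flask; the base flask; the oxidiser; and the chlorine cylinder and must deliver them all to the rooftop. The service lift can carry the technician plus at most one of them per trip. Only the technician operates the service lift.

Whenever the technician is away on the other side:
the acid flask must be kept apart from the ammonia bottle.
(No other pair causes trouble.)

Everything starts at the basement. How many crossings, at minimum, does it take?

Counting alone: the technician can take at most 1 across per trip to the rooftop, so moving all 7 needs at least 7 loaded trips out, with a return between consecutive ones — at least 13 crossings.
The plan below uses exactly 13 crossings, so it is optimal:
1. Technician goes to the rooftop with the ammonia bottle.
2. Technician goes back to the basement alone.
3. Technician goes to the rooftop with the ether can.
4. Technician goes back to the basement alone.
5. Technician goes to the rooftop with the solvent jar.
6. Technician goes back to the basement alone.
7. Technician goes to the rooftop with the base flask.
8. Technician goes back to the basement alone.
9. Technician goes to the rooftop with the oxidiser.
10. Technician goes back to the basement alone.
11. Technician goes to the rooftop with the chlorine cylinder.
12. Technician goes back to the basement alone.
13. Technician goes to the rooftop with the acid flask.

13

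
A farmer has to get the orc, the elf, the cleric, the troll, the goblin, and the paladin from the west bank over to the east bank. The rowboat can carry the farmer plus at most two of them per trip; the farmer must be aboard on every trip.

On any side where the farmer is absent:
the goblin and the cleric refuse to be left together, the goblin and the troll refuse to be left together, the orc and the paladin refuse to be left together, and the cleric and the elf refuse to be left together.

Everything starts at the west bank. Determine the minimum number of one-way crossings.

Whatever the first load, the items left behind include a forbidden pair without the farmer. No opening move is safe, so no plan exists.

impossible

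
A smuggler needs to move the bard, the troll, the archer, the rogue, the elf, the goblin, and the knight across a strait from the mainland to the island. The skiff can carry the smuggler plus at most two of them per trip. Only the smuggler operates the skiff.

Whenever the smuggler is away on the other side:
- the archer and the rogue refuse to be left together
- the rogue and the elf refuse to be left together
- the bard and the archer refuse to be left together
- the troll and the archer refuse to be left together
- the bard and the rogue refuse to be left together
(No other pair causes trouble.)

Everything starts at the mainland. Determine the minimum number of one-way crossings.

11

Counting alone: the smuggler can take at most 2 across per trip to the island, so moving all 7 needs at least 4 loaded trips out, with a return between consecutive ones — at least 7 crossings.
The safety rule pushes this higher. Following every safe sequence of crossings, the most of the 7 that can be at the island as the skiff arrives there on crossings 7, 9 is 5, 6 respectively — never all 7.
So no plan with fewer than 11 crossings exists, and this one achieves 11:
1. Smuggler goes to the island with the archer and the rogue.
2. Smuggler goes back to the mainland with the archer.
3. Smuggler goes to the island with the bard and the troll.
4. Smuggler goes back to the mainland with the bard.
5. Smuggler goes to the island with the bard and the elf.
6. Smuggler goes back to the mainland with the rogue.
7. Smuggler goes to the island with the archer and the goblin.
8. Smuggler goes back to the mainland with the archer.
9. Smuggler goes to the island with the archer and the knight.
10. Smuggler goes back to the mainland with the archer.
11. Smuggler goes to the island with the archer and the rogue.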